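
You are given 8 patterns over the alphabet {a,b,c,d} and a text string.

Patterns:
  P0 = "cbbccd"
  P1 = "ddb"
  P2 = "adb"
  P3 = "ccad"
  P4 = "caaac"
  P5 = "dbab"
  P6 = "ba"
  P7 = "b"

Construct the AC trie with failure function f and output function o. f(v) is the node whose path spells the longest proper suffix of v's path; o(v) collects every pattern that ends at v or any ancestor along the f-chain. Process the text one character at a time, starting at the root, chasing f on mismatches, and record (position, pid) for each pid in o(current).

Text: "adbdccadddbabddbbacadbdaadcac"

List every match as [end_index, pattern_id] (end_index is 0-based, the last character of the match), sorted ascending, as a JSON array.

Build automaton:
Trie (insert patterns):
  0='ε' goto a→10 b→23 c→1 d→7
  1='c' goto a→16 b→2 c→13
  2='cb' goto b→3
  3='cbb' goto c→4
  4='cbbc' goto c→5
  5='cbbcc' goto d→6
  6='cbbccd' goto ·  [P0 ends]
  7='d' goto b→20 d→8
  8='dd' goto b→9
  9='ddb' goto ·  [P1 ends]
  10='a' goto d→11
  11='ad' goto b→12
  12='adb' goto ·  [P2 ends]
  13='cc' goto a→14
  14='cca' goto d→15
  15='ccad' goto ·  [P3 ends]
  16='ca' goto a→17
  17='caa' goto a→18
  18='caaa' goto c→19
  19='caaac' goto ·  [P4 ends]
  20='db' goto a→21
  21='dba' goto b→22
  22='dbab' goto ·  [P5 ends]
  23='b' goto a→24  [P7 ends]
  24='ba' goto ·  [P6 ends]

Failure links (BFS by depth):
  fail(1) 'c': from fail(0)=0 chase 'c': 0 ⇒ 0;  out=∅∪out(0)=∅
  fail(7) 'd': from fail(0)=0 chase 'd': 0 ⇒ 0;  out=∅∪out(0)=∅
  fail(10) 'a': from fail(0)=0 chase 'a': 0 ⇒ 0;  out=∅∪out(0)=∅
  fail(23) 'b': from fail(0)=0 chase 'b': 0 ⇒ 0;  out={7}∪out(0)={7}
  fail(2) 'cb': from fail(1)=0 chase 'b': 0 ⇒ 23;  out=∅∪out(23)={7}
  fail(8) 'dd': from fail(7)=0 chase 'd': 0 ⇒ 7;  out=∅∪out(7)=∅
  fail(11) 'ad': from fail(10)=0 chase 'd': 0 ⇒ 7;  out=∅∪out(7)=∅
  fail(13) 'cc': from fail(1)=0 chase 'c': 0 ⇒ 1;  out=∅∪out(1)=∅
  fail(16) 'ca': from fail(1)=0 chase 'a': 0 ⇒ 10;  out=∅∪out(10)=∅
  fail(20) 'db': from fail(7)=0 chase 'b': 0 ⇒ 23;  out=∅∪out(23)={7}
  fail(24) 'ba': from fail(23)=0 chase 'a': 0 ⇒ 10;  out={6}∪out(10)={6}
  fail(3) 'cbb': from fail(2)=23 chase 'b': 23→0 ⇒ 23;  out=∅∪out(23)={7}
  fail(9) 'ddb': from fail(8)=7 chase 'b': 7 ⇒ 20;  out={1}∪out(20)={1,7}
  fail(12) 'adb': from fail(11)=7 chase 'b': 7 ⇒ 20;  out={2}∪out(20)={2,7}
  fail(14) 'cca': from fail(13)=1 chase 'a': 1 ⇒ 16;  out=∅∪out(16)=∅
  fail(17) 'caa': from fail(16)=10 chase 'a': 10→0 ⇒ 10;  out=∅∪out(10)=∅
  fail(21) 'dba': from fail(20)=23 chase 'a': 23 ⇒ 24;  out=∅∪out(24)={6}
  fail(4) 'cbbc': from fail(3)=23 chase 'c': 23→0 ⇒ 1;  out=∅∪out(1)=∅
  fail(15) 'ccad': from fail(14)=16 chase 'd': 16→10 ⇒ 11;  out={3}∪out(11)={3}
  fail(18) 'caaa': from fail(17)=10 chase 'a': 10→0 ⇒ 10;  out=∅∪out(10)=∅
  fail(22) 'dbab': from fail(21)=24 chase 'b': 24→10→0 ⇒ 23;  out={5}∪out(23)={5,7}
  fail(5) 'cbbcc': from fail(4)=1 chase 'c': 1 ⇒ 13;  out=∅∪out(13)=∅
  fail(19) 'caaac': from fail(18)=10 chase 'c': 10→0 ⇒ 1;  out={4}∪out(1)={4}
  fail(6) 'cbbccd': from fail(5)=13 chase 'd': 13→1→0 ⇒ 7;  out={0}∪out(7)={0}

Run:
i=0 'a': node 0→10
i=1 'd': node 10→11
i=2 'b': node 11→12  emit P2@[0:2],P7@[2:2]
i=3 'd': node 12→7 ·f
i=4 'c': node 7→1 ·f
i=5 'c': node 1→13
i=6 'a': node 13→14
i=7 'd': node 14→15  emit P3@[4:7]
i=8 'd': node 15→8 ·f
i=9 'd': node 8→8 ·f
i=10 'b': node 8→9  emit P1@[8:10],P7@[10:10]
i=11 'a': node 9→21 ·f  emit P6@[10:11]
i=12 'b': node 21→22  emit P5@[9:12],P7@[12:12]
i=13 'd': node 22→7 ·f
i=14 'd': node 7→8
i=15 'b': node 8→9  emit P1@[13:15],P7@[15:15]
i=16 'b': node 9→23 ·f  emit P7@[16:16]
i=17 'a': node 23→24  emit P6@[16:17]
i=18 'c': node 24→1 ·f
i=19 'a': node 1→16
i=20 'd': node 16→11 ·f
i=21 'b': node 11→12  emit P2@[19:21],P7@[21:21]
i=22 'd': node 12→7 ·f
i=23 'a': node 7→10 ·f
i=24 'a': node 10→10 ·f
i=25 'd': node 10→11
i=26 'c': node 11→1 ·f
i=27 'a': node 1→16
i=28 'c': node 16→1 ·f

All matches (sorted): [[2,2],[2,7],[7,3],[10,1],[10,7],[11,6],[12,5],[12,7],[15,1],[15,7],[16,7],[17,6],[21,2],[21,7]]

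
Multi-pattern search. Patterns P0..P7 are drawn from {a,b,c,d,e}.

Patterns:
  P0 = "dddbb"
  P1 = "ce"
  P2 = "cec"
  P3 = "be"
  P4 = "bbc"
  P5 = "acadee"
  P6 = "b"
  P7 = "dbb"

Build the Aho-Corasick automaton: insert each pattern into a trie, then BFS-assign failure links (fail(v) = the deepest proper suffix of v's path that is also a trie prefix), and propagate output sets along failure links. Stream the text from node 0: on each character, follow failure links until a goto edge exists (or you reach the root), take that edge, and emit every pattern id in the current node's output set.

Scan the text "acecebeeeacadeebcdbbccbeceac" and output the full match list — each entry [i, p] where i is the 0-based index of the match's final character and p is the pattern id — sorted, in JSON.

Build:
Trie (insert patterns):
  0='ε' goto a→13 b→9 c→6 d→1
  1='d' goto b→19 d→2
  2='dd' goto d→3
  3='ddd' goto b→4
  4='dddb' goto b→5
  5='dddbb' goto ·  ←P0
  6='c' goto e→7
  7='ce' goto c→8  ←P1
  8='cec' goto ·  ←P2
  9='b' goto b→11 e→10  ←P6
  10='be' goto ·  ←P3
  11='bb' goto c→12
  12='bbc' goto ·  ←P4
  13='a' goto c→14
  14='ac' goto a→15
  15='aca' goto d→16
  16='acad' goto e→17
  17='acade' goto e→18
  18='acadee' goto ·  ←P5
  19='db' goto b→20
  20='dbb' goto ·  ←P7

Failure links (BFS by depth):
  fail(1) 'd': from fail(0)=0 chase 'd': 0 ⇒ 0;  out=∅∪out(0)=∅
  fail(6) 'c': from fail(0)=0 chase 'c': 0 ⇒ 0;  out=∅∪out(0)=∅
  fail(9) 'b': from fail(0)=0 chase 'b': 0 ⇒ 0;  out={6}∪out(0)={6}
  fail(13) 'a': from fail(0)=0 chase 'a': 0 ⇒ 0;  out=∅∪out(0)=∅
  fail(2) 'dd': from fail(1)=0 chase 'd': 0 ⇒ 1;  out=∅∪out(1)=∅
  fail(7) 'ce': from fail(6)=0 chase 'e': 0 ⇒ 0;  out={1}∪out(0)={1}
  fail(10) 'be': from fail(9)=0 chase 'e': 0 ⇒ 0;  out={3}∪out(0)={3}
  fail(11) 'bb': from fail(9)=0 chase 'b': 0 ⇒ 9;  out=∅∪out(9)={6}
  fail(14) 'ac': from fail(13)=0 chase 'c': 0 ⇒ 6;  out=∅∪out(6)=∅
  fail(19) 'db': from fail(1)=0 chase 'b': 0 ⇒ 9;  out=∅∪out(9)={6}
  fail(3) 'ddd': from fail(2)=1 chase 'd': 1 ⇒ 2;  out=∅∪out(2)=∅
  fail(8) 'cec': from fail(7)=0 chase 'c': 0 ⇒ 6;  out={2}∪out(6)={2}
  fail(12) 'bbc': from fail(11)=9 chase 'c': 9→0 ⇒ 6;  out={4}∪out(6)={4}
  fail(15) 'aca': from fail(14)=6 chase 'a': 6→0 ⇒ 13;  out=∅∪out(13)=∅
  fail(20) 'dbb': from fail(19)=9 chase 'b': 9 ⇒ 11;  out={7}∪out(11)={6,7}
  fail(4) 'dddb': from fail(3)=2 chase 'b': 2→1 ⇒ 19;  out=∅∪out(19)={6}
  fail(16) 'acad': from fail(15)=13 chase 'd': 13→0 ⇒ 1;  out=∅∪out(1)=∅
  fail(5) 'dddbb': from fail(4)=19 chase 'b': 19 ⇒ 20;  out={0}∪out(20)={0,6,7}
  fail(17) 'acade': from fail(16)=1 chase 'e': 1→0 ⇒ 0;  out=∅∪out(0)=∅
  fail(18) 'acadee': from fail(17)=0 chase 'e': 0 ⇒ 0;  out={5}∪out(0)={5}

Text stream:
i=0 'a': node 0→13
i=1 'c': node 13→14
i=2 'e': node 14→7 ·f  emit P1@[1:2]
i=3 'c': node 7→8  emit P2@[1:3]
i=4 'e': node 8→7 ·f  emit P1@[3:4]
i=5 'b': node 7→9 ·f  emit P6@[5:5]
i=6 'e': node 9→10  emit P3@[5:6]
i=7 'e': node 10→0 ·f
i=8 'e': node 0→0
i=9 'a': node 0→13
i=10 'c': node 13→14
i=11 'a': node 14→15
i=12 'd': node 15→16
i=13 'e': node 16→17
i=14 'e': node 17→18  emit P5@[9:14]
i=15 'b': node 18→9 ·f  emit P6@[15:15]
i=16 'c': node 9→6 ·f
i=17 'd': node 6→1 ·f
i=18 'b': node 1→19  emit P6@[18:18]
i=19 'b': node 19→20  emit P6@[19:19],P7@[17:19]
i=20 'c': node 20→12 ·f  emit P4@[18:20]
i=21 'c': node 12→6 ·f
i=22 'b': node 6→9 ·f  emit P6@[22:22]
i=23 'e': node 9→10  emit P3@[22:23]
i=24 'c': node 10→6 ·f
i=25 'e': node 6→7  emit P1@[24:25]
i=26 'a': node 7→13 ·f
i=27 'c': node 13→14

All matches (sorted): [[2,1],[3,2],[4,1],[5,6],[6,3],[14,5],[15,6],[18,6],[19,6],[19,7],[20,4],[22,6],[23,3],[25,1]]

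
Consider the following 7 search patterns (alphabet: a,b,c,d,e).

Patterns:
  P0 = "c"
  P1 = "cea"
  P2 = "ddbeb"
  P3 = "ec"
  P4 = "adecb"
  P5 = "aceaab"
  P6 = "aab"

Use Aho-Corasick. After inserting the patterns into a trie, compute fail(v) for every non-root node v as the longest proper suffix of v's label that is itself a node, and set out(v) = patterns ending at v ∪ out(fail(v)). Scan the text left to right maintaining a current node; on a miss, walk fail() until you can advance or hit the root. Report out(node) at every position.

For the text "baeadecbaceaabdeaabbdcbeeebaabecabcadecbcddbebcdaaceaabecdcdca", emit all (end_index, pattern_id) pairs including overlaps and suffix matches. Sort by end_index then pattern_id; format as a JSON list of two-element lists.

Build:
Trie (insert patterns):
  0='ε' goto a→11 c→1 d→4 e→9
  1='c' goto e→2  ←P0
  2='ce' goto a→3
  3='cea' goto ·  ←P1
  4='d' goto d→5
  5='dd' goto b→6
  6='ddb' goto e→7
  7='ddbe' goto b→8
  8='ddbeb' goto ·  ←P2
  9='e' goto c→10
  10='ec' goto ·  ←P3
  11='a' goto a→21 c→16 d→12
  12='ad' goto e→13
  13='ade' goto c→14
  14='adec' goto b→15
  15='adecb' goto ·  ←P4
  16='ac' goto e→17
  17='ace' goto a→18
  18='acea' goto a→19
  19='aceaa' goto b→20
  20='aceaab' goto ·  ←P5
  21='aa' goto b→22
  22='aab' goto ·  ←P6

BFS fail/out derivation:
  fail(1) 'c': from fail(0)=0 chase 'c': 0 ⇒ 0;  out={0}∪out(0)={0}
  fail(4) 'd': from fail(0)=0 chase 'd': 0 ⇒ 0;  out=∅∪out(0)=∅
  fail(9) 'e': from fail(0)=0 chase 'e': 0 ⇒ 0;  out=∅∪out(0)=∅
  fail(11) 'a': from fail(0)=0 chase 'a': 0 ⇒ 0;  out=∅∪out(0)=∅
  fail(2) 'ce': from fail(1)=0 chase 'e': 0 ⇒ 9;  out=∅∪out(9)=∅
  fail(5) 'dd': from fail(4)=0 chase 'd': 0 ⇒ 4;  out=∅∪out(4)=∅
  fail(10) 'ec': from fail(9)=0 chase 'c': 0 ⇒ 1;  out={3}∪out(1)={0,3}
  fail(12) 'ad': from fail(11)=0 chase 'd': 0 ⇒ 4;  out=∅∪out(4)=∅
  fail(16) 'ac': from fail(11)=0 chase 'c': 0 ⇒ 1;  out=∅∪out(1)={0}
  fail(21) 'aa': from fail(11)=0 chase 'a': 0 ⇒ 11;  out=∅∪out(11)=∅
  fail(3) 'cea': from fail(2)=9 chase 'a': 9→0 ⇒ 11;  out={1}∪out(11)={1}
  fail(6) 'ddb': from fail(5)=4 chase 'b': 4→0 ⇒ 0;  out=∅∪out(0)=∅
  fail(13) 'ade': from fail(12)=4 chase 'e': 4→0 ⇒ 9;  out=∅∪out(9)=∅
  fail(17) 'ace': from fail(16)=1 chase 'e': 1 ⇒ 2;  out=∅∪out(2)=∅
  fail(22) 'aab': from fail(21)=11 chase 'b': 11→0 ⇒ 0;  out={6}∪out(0)={6}
  fail(7) 'ddbe': from fail(6)=0 chase 'e': 0 ⇒ 9;  out=∅∪out(9)=∅
  fail(14) 'adec': from fail(13)=9 chase 'c': 9 ⇒ 10;  out=∅∪out(10)={0,3}
  fail(18) 'acea': from fail(17)=2 chase 'a': 2 ⇒ 3;  out=∅∪out(3)={1}
  fail(8) 'ddbeb': from fail(7)=9 chase 'b': 9→0 ⇒ 0;  out={2}∪out(0)={2}
  fail(15) 'adecb': from fail(14)=10 chase 'b': 10→1→0 ⇒ 0;  out={4}∪out(0)={4}
  fail(19) 'aceaa': from fail(18)=3 chase 'a': 3→11 ⇒ 21;  out=∅∪out(21)=∅
  fail(20) 'aceaab': from fail(19)=21 chase 'b': 21 ⇒ 22;  out={5}∪out(22)={5,6}

Run:
[0] read 'b'  n0⇒n0
[1] read 'a'  n0⇒n11
[2] read 'e'  n11⇒n9 (fail-walked)
[3] read 'a'  n9⇒n11 (fail-walked)
[4] read 'd'  n11⇒n12
[5] read 'e'  n12⇒n13
[6] read 'c'  n13⇒n14  ** P0@[6:6],P3@[5:6]
[7] read 'b'  n14⇒n15  ** P4@[3:7]
[8] read 'a'  n15⇒n11 (fail-walked)
[9] read 'c'  n11⇒n16  ** P0@[9:9]
[10] read 'e'  n16⇒n17
[11] read 'a'  n17⇒n18  ** P1@[9:11]
[12] read 'a'  n18⇒n19
[13] read 'b'  n19⇒n20  ** P5@[8:13],P6@[11:13]
[14] read 'd'  n20⇒n4 (fail-walked)
[15] read 'e'  n4⇒n9 (fail-walked)
[16] read 'a'  n9⇒n11 (fail-walked)
[17] read 'a'  n11⇒n21
[18] read 'b'  n21⇒n22  ** P6@[16:18]
[19] read 'b'  n22⇒n0 (fail-walked)
[20] read 'd'  n0⇒n4
[21] read 'c'  n4⇒n1 (fail-walked)  ** P0@[21:21]
[22] read 'b'  n1⇒n0 (fail-walked)
[23] read 'e'  n0⇒n9
[24] read 'e'  n9⇒n9 (fail-walked)
[25] read 'e'  n9⇒n9 (fail-walked)
[26] read 'b'  n9⇒n0 (fail-walked)
[27] read 'a'  n0⇒n11
[28] read 'a'  n11⇒n21
[29] read 'b'  n21⇒n22  ** P6@[27:29]
[30] read 'e'  n22⇒n9 (fail-walked)
[31] read 'c'  n9⇒n10  ** P0@[31:31],P3@[30:31]
[32] read 'a'  n10⇒n11 (fail-walked)
[33] read 'b'  n11⇒n0 (fail-walked)
[34] read 'c'  n0⇒n1  ** P0@[34:34]
[35] read 'a'  n1⇒n11 (fail-walked)
[36] read 'd'  n11⇒n12
[37] read 'e'  n12⇒n13
[38] read 'c'  n13⇒n14  ** P0@[38:38],P3@[37:38]
[39] read 'b'  n14⇒n15  ** P4@[35:39]
[40] read 'c'  n15⇒n1 (fail-walked)  ** P0@[40:40]
[41] read 'd'  n1⇒n4 (fail-walked)
[42] read 'd'  n4⇒n5
[43] read 'b'  n5⇒n6
[44] read 'e'  n6⇒n7
[45] read 'b'  n7⇒n8  ** P2@[41:45]
[46] read 'c'  n8⇒n1 (fail-walked)  ** P0@[46:46]
[47] read 'd'  n1⇒n4 (fail-walked)
[48] read 'a'  n4⇒n11 (fail-walked)
[49] read 'a'  n11⇒n21
[50] read 'c'  n21⇒n16 (fail-walked)  ** P0@[50:50]
[51] read 'e'  n16⇒n17
[52] read 'a'  n17⇒n18  ** P1@[50:52]
[53] read 'a'  n18⇒n19
[54] read 'b'  n19⇒n20  ** P5@[49:54],P6@[52:54]
[55] read 'e'  n20⇒n9 (fail-walked)
[56] read 'c'  n9⇒n10  ** P0@[56:56],P3@[55:56]
[57] read 'd'  n10⇒n4 (fail-walked)
[58] read 'c'  n4⇒n1 (fail-walked)  ** P0@[58:58]
[59] read 'd'  n1⇒n4 (fail-walked)
[60] read 'c'  n4⇒n1 (fail-walked)  ** P0@[60:60]
[61] read 'a'  n1⇒n11 (fail-walked)

Matches: [[6,0],[6,3],[7,4],[9,0],[11,1],[13,5],[13,6],[18,6],[21,0],[29,6],[31,0],[31,3],[34,0],[38,0],[38,3],[39,4],[40,0],[45,2],[46,0],[50,0],[52,1],[54,5],[54,6],[56,0],[56,3],[58,0],[60,0]]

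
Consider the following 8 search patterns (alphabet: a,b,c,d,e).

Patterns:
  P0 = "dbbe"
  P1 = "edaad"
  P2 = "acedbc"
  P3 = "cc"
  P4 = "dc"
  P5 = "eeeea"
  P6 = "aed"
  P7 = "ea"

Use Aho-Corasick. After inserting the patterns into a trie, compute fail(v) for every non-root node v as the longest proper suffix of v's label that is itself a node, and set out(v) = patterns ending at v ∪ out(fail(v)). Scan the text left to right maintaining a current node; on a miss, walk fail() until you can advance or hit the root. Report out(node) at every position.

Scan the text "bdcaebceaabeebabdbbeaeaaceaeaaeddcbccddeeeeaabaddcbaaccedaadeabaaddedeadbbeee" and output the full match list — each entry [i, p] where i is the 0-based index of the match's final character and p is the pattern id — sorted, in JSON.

Build:
Trie (insert patterns):
  0='ε' goto a→10 c→16 d→1 e→5
  1='d' goto b→2 c→18
  2='db' goto b→3
  3='dbb' goto e→4
  4='dbbe' goto ·  [P0 ends]
  5='e' goto a→25 d→6 e→19
  6='ed' goto a→7
  7='eda' goto a→8
  8='edaa' goto d→9
  9='edaad' goto ·  [P1 ends]
  10='a' goto c→11 e→23
  11='ac' goto e→12
  12='ace' goto d→13
  13='aced' goto b→14
  14='acedb' goto c→15
  15='acedbc' goto ·  [P2 ends]
  16='c' goto c→17
  17='cc' goto ·  [P3 ends]
  18='dc' goto ·  [P4 ends]
  19='ee' goto e→20
  20='eee' goto e→21
  21='eeee' goto a→22
  22='eeeea' goto ·  [P5 ends]
  23='ae' goto d→24
  24='aed' goto ·  [P6 ends]
  25='ea' goto ·  [P7 ends]

BFS fail/out derivation:
  n1('d'): parent n0 fail=0; on 'd' 0 → fail=0;  out ∅∪∅=∅
  n5('e'): parent n0 fail=0; on 'e' 0 → fail=0;  out ∅∪∅=∅
  n10('a'): parent n0 fail=0; on 'a' 0 → fail=0;  out ∅∪∅=∅
  n16('c'): parent n0 fail=0; on 'c' 0 → fail=0;  out ∅∪∅=∅
  n2('db'): parent n1 fail=0; on 'b' 0 → fail=0;  out ∅∪∅=∅
  n6('ed'): parent n5 fail=0; on 'd' 0 → fail=1;  out ∅∪∅=∅
  n11('ac'): parent n10 fail=0; on 'c' 0 → fail=16;  out ∅∪∅=∅
  n17('cc'): parent n16 fail=0; on 'c' 0 → fail=16;  out {3}∪∅={3}
  n18('dc'): parent n1 fail=0; on 'c' 0 → fail=16;  out {4}∪∅={4}
  n19('ee'): parent n5 fail=0; on 'e' 0 → fail=5;  out ∅∪∅=∅
  n23('ae'): parent n10 fail=0; on 'e' 0 → fail=5;  out ∅∪∅=∅
  n25('ea'): parent n5 fail=0; on 'a' 0 → fail=10;  out {7}∪∅={7}
  n3('dbb'): parent n2 fail=0; on 'b' 0 → fail=0;  out ∅∪∅=∅
  n7('eda'): parent n6 fail=1; on 'a' 1→0 → fail=10;  out ∅∪∅=∅
  n12('ace'): parent n11 fail=16; on 'e' 16→0 → fail=5;  out ∅∪∅=∅
  n20('eee'): parent n19 fail=5; on 'e' 5 → fail=19;  out ∅∪∅=∅
  n24('aed'): parent n23 fail=5; on 'd' 5 → fail=6;  out {6}∪∅={6}
  n4('dbbe'): parent n3 fail=0; on 'e' 0 → fail=5;  out {0}∪∅={0}
  n8('edaa'): parent n7 fail=10; on 'a' 10→0 → fail=10;  out ∅∪∅=∅
  n13('aced'): parent n12 fail=5; on 'd' 5 → fail=6;  out ∅∪∅=∅
  n21('eeee'): parent n20 fail=19; on 'e' 19 → fail=20;  out ∅∪∅=∅
  n9('edaad'): parent n8 fail=10; on 'd' 10→0 → fail=1;  out {1}∪∅={1}
  n14('acedb'): parent n13 fail=6; on 'b' 6→1 → fail=2;  out ∅∪∅=∅
  n22('eeeea'): parent n21 fail=20; on 'a' 20→19→5 → fail=25;  out {5}∪{7}={5,7}
  n15('acedbc'): parent n14 fail=2; on 'c' 2→0 → fail=16;  out {2}∪∅={2}

Text stream:
i=0 'b': node 0→0
i=1 'd': node 0→1
i=2 'c': node 1→18  → match P4@[1:2]
i=3 'a': node 18→10 ·f
i=4 'e': node 10→23
i=5 'b': node 23→0 ·f
i=6 'c': node 0→16
i=7 'e': node 16→5 ·f
i=8 'a': node 5→25  → match P7@[7:8]
i=9 'a': node 25→10 ·f
i=10 'b': node 10→0 ·f
i=11 'e': node 0→5
i=12 'e': node 5→19
i=13 'b': node 19→0 ·f
i=14 'a': node 0→10
i=15 'b': node 10→0 ·f
i=16 'd': node 0→1
i=17 'b': node 1→2
i=18 'b': node 2→3
i=19 'e': node 3→4  → match P0@[16:19]
i=20 'a': node 4→25 ·f  → match P7@[19:20]
i=21 'e': node 25→23 ·f
i=22 'a': node 23→25 ·f  → match P7@[21:22]
i=23 'a': node 25→10 ·f
i=24 'c': node 10→11
i=25 'e': node 11→12
i=26 'a': node 12→25 ·f  → match P7@[25:26]
i=27 'e': node 25→23 ·f
i=28 'a': node 23→25 ·f  → match P7@[27:28]
i=29 'a': node 25→10 ·f
i=30 'e': node 10→23
i=31 'd': node 23→24  → match P6@[29:31]
i=32 'd': node 24→1 ·f
i=33 'c': node 1→18  → match P4@[32:33]
i=34 'b': node 18→0 ·f
i=35 'c': node 0→16
i=36 'c': node 16→17  → match P3@[35:36]
i=37 'd': node 17→1 ·f
i=38 'd': node 1→1 ·f
i=39 'e': node 1→5 ·f
i=40 'e': node 5→19
i=41 'e': node 19→20
i=42 'e': node 20→21
i=43 'a': node 21→22  → match P5@[39:43],P7@[42:43]
i=44 'a': node 22→10 ·f
i=45 'b': node 10→0 ·f
i=46 'a': node 0→10
i=47 'd': node 10→1 ·f
i=48 'd': node 1→1 ·f
i=49 'c': node 1→18  → match P4@[48:49]
i=50 'b': node 18→0 ·f
i=51 'a': node 0→10
i=52 'a': node 10→10 ·f
i=53 'c': node 10→11
i=54 'c': node 11→17 ·f  → match P3@[53:54]
i=55 'e': node 17→5 ·f
i=56 'd': node 5→6
i=57 'a': node 6→7
i=58 'a': node 7→8
i=59 'd': node 8→9  → match P1@[55:59]
i=60 'e': node 9→5 ·f
i=61 'a': node 5→25  → match P7@[60:61]
i=62 'b': node 25→0 ·f
i=63 'a': node 0→10
i=64 'a': node 10→10 ·f
i=65 'd': node 10→1 ·f
i=66 'd': node 1→1 ·f
i=67 'e': node 1→5 ·f
i=68 'd': node 5→6
i=69 'e': node 6→5 ·f
i=70 'a': node 5→25  → match P7@[69:70]
i=71 'd': node 25→1 ·f
i=72 'b': node 1→2
i=73 'b': node 2→3
i=74 'e': node 3→4  → match P0@[71:74]
i=75 'e': node 4→19 ·f
i=76 'e': node 19→20

Matches: [[2,4],[8,7],[19,0],[20,7],[22,7],[26,7],[28,7],[31,6],[33,4],[36,3],[43,5],[43,7],[49,4],[54,3],[59,1],[61,7],[70,7],[74,0]]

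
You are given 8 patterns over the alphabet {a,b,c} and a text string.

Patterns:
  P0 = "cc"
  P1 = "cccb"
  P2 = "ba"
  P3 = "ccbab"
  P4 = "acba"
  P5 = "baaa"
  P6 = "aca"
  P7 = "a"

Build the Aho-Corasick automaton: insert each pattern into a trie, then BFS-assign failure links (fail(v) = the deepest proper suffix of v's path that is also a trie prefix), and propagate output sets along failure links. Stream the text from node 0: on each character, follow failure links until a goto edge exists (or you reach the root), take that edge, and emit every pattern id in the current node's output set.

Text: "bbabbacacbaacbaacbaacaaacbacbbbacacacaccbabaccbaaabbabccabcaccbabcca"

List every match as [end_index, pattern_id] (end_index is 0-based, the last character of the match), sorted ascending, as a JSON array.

Construct AC machine:
Trie nodes:
  0='ε' goto a→10 b→5 c→1
  1='c' goto c→2
  2='cc' goto b→7 c→3  ←P0
  3='ccc' goto b→4
  4='cccb' goto ·  ←P1
  5='b' goto a→6
  6='ba' goto a→14  ←P2
  7='ccb' goto a→8
  8='ccba' goto b→9
  9='ccbab' goto ·  ←P3
  10='a' goto c→11  ←P7
  11='ac' goto a→16 b→12
  12='acb' goto a→13
  13='acba' goto ·  ←P4
  14='baa' goto a→15
  15='baaa' goto ·  ←P5
  16='aca' goto ·  ←P6

Failure links (BFS by depth):
  fail(1) 'c': from fail(0)=0 chase 'c': 0 ⇒ 0;  out=∅∪out(0)=∅
  fail(5) 'b': from fail(0)=0 chase 'b': 0 ⇒ 0;  out=∅∪out(0)=∅
  fail(10) 'a': from fail(0)=0 chase 'a': 0 ⇒ 0;  out={7}∪out(0)={7}
  fail(2) 'cc': from fail(1)=0 chase 'c': 0 ⇒ 1;  out={0}∪out(1)={0}
  fail(6) 'ba': from fail(5)=0 chase 'a': 0 ⇒ 10;  out={2}∪out(10)={2,7}
  fail(11) 'ac': from fail(10)=0 chase 'c': 0 ⇒ 1;  out=∅∪out(1)=∅
  fail(3) 'ccc': from fail(2)=1 chase 'c': 1 ⇒ 2;  out=∅∪out(2)={0}
  fail(7) 'ccb': from fail(2)=1 chase 'b': 1→0 ⇒ 5;  out=∅∪out(5)=∅
  fail(12) 'acb': from fail(11)=1 chase 'b': 1→0 ⇒ 5;  out=∅∪out(5)=∅
  fail(14) 'baa': from fail(6)=10 chase 'a': 10→0 ⇒ 10;  out=∅∪out(10)={7}
  fail(16) 'aca': from fail(11)=1 chase 'a': 1→0 ⇒ 10;  out={6}∪out(10)={6,7}
  fail(4) 'cccb': from fail(3)=2 chase 'b': 2 ⇒ 7;  out={1}∪out(7)={1}
  fail(8) 'ccba': from fail(7)=5 chase 'a': 5 ⇒ 6;  out=∅∪out(6)={2,7}
  fail(13) 'acba': from fail(12)=5 chase 'a': 5 ⇒ 6;  out={4}∪out(6)={2,4,7}
  fail(15) 'baaa': from fail(14)=10 chase 'a': 10→0 ⇒ 10;  out={5}∪out(10)={5,7}
  fail(9) 'ccbab': from fail(8)=6 chase 'b': 6→10→0 ⇒ 5;  out={3}∪out(5)={3}

Run:
pos 0 'b': at 5
pos 1 'b': at 5 (fail-walked)
pos 2 'a': at 6  ** P2@[1:2],P7@[2:2]
pos 3 'b': at 5 (fail-walked)
pos 4 'b': at 5 (fail-walked)
pos 5 'a': at 6  ** P2@[4:5],P7@[5:5]
pos 6 'c': at 11 (fail-walked)
pos 7 'a': at 16  ** P6@[5:7],P7@[7:7]
pos 8 'c': at 11 (fail-walked)
pos 9 'b': at 12
pos 10 'a': at 13  ** P2@[9:10],P4@[7:10],P7@[10:10]
pos 11 'a': at 14 (fail-walked)  ** P7@[11:11]
pos 12 'c': at 11 (fail-walked)
pos 13 'b': at 12
pos 14 'a': at 13  ** P2@[13:14],P4@[11:14],P7@[14:14]
pos 15 'a': at 14 (fail-walked)  ** P7@[15:15]
pos 16 'c': at 11 (fail-walked)
pos 17 'b': at 12
pos 18 'a': at 13  ** P2@[17:18],P4@[15:18],P7@[18:18]
pos 19 'a': at 14 (fail-walked)  ** P7@[19:19]
pos 20 'c': at 11 (fail-walked)
pos 21 'a': at 16  ** P6@[19:21],P7@[21:21]
pos 22 'a': at 10 (fail-walked)  ** P7@[22:22]
pos 23 'a': at 10 (fail-walked)  ** P7@[23:23]
pos 24 'c': at 11
pos 25 'b': at 12
pos 26 'a': at 13  ** P2@[25:26],P4@[23:26],P7@[26:26]
pos 27 'c': at 11 (fail-walked)
pos 28 'b': at 12
pos 29 'b': at 5 (fail-walked)
pos 30 'b': at 5 (fail-walked)
pos 31 'a': at 6  ** P2@[30:31],P7@[31:31]
pos 32 'c': at 11 (fail-walked)
pos 33 'a': at 16  ** P6@[31:33],P7@[33:33]
pos 34 'c': at 11 (fail-walked)
pos 35 'a': at 16  ** P6@[33:35],P7@[35:35]
pos 36 'c': at 11 (fail-walked)
pos 37 'a': at 16  ** P6@[35:37],P7@[37:37]
pos 38 'c': at 11 (fail-walked)
pos 39 'c': at 2 (fail-walked)  ** P0@[38:39]
pos 40 'b': at 7
pos 41 'a': at 8  ** P2@[40:41],P7@[41:41]
pos 42 'b': at 9  ** P3@[38:42]
pos 43 'a': at 6 (fail-walked)  ** P2@[42:43],P7@[43:43]
pos 44 'c': at 11 (fail-walked)
pos 45 'c': at 2 (fail-walked)  ** P0@[44:45]
pos 46 'b': at 7
pos 47 'a': at 8  ** P2@[46:47],P7@[47:47]
pos 48 'a': at 14 (fail-walked)  ** P7@[48:48]
pos 49 'a': at 15  ** P5@[46:49],P7@[49:49]
pos 50 'b': at 5 (fail-walked)
pos 51 'b': at 5 (fail-walked)
pos 52 'a': at 6  ** P2@[51:52],P7@[52:52]
pos 53 'b': at 5 (fail-walked)
pos 54 'c': at 1 (fail-walked)
pos 55 'c': at 2  ** P0@[54:55]
pos 56 'a': at 10 (fail-walked)  ** P7@[56:56]
pos 57 'b': at 5 (fail-walked)
pos 58 'c': at 1 (fail-walked)
pos 59 'a': at 10 (fail-walked)  ** P7@[59:59]
pos 60 'c': at 11
pos 61 'c': at 2 (fail-walked)  ** P0@[60:61]
pos 62 'b': at 7
pos 63 'a': at 8  ** P2@[62:63],P7@[63:63]
pos 64 'b': at 9  ** P3@[60:64]
pos 65 'c': at 1 (fail-walked)
pos 66 'c': at 2  ** P0@[65:66]
pos 67 'a': at 10 (fail-walked)  ** P7@[67:67]

Result: [[2,2],[2,7],[5,2],[5,7],[7,6],[7,7],[10,2],[10,4],[10,7],[11,7],[14,2],[14,4],[14,7],[15,7],[18,2],[18,4],[18,7],[19,7],[21,6],[21,7],[22,7],[23,7],[26,2],[26,4],[26,7],[31,2],[31,7],[33,6],[33,7],[35,6],[35,7],[37,6],[37,7],[39,0],[41,2],[41,7],[42,3],[43,2],[43,7],[45,0],[47,2],[47,7],[48,7],[49,5],[49,7],[52,2],[52,7],[55,0],[56,7],[59,7],[61,0],[63,2],[63,7],[64,3],[66,0],[67,7]]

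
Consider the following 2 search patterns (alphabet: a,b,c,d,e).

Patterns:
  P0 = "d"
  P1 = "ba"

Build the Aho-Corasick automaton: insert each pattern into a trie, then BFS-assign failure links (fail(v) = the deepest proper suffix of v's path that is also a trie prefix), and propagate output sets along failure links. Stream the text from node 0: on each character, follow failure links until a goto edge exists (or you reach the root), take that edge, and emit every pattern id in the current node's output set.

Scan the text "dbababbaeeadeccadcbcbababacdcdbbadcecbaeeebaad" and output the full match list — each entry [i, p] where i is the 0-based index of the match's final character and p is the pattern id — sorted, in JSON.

Construct AC machine:
Trie (insert patterns):
  0='ε' goto b→2 d→1
  1='d' goto ·  ←P0
  2='b' goto a→3
  3='ba' goto ·  ←P1

BFS fail/out derivation:
  n1('d'): parent n0 fail=0; on 'd' 0 → fail=0;  out {0}∪∅={0}
  n2('b'): parent n0 fail=0; on 'b' 0 → fail=0;  out ∅∪∅=∅
  n3('ba'): parent n2 fail=0; on 'a' 0 → fail=0;  out {1}∪∅={1}

Run:
[0] read 'd'  n0⇒n1  → match P0@[0:0]
[1] read 'b'  n1⇒n2 (via fail)
[2] read 'a'  n2⇒n3  → match P1@[1:2]
[3] read 'b'  n3⇒n2 (via fail)
[4] read 'a'  n2⇒n3  → match P1@[3:4]
[5] read 'b'  n3⇒n2 (via fail)
[6] read 'b'  n2⇒n2 (via fail)
[7] read 'a'  n2⇒n3  → match P1@[6:7]
[8] read 'e'  n3⇒n0 (via fail)
[9] read 'e'  n0⇒n0
[10] read 'a'  n0⇒n0
[11] read 'd'  n0⇒n1  → match P0@[11:11]
[12] read 'e'  n1⇒n0 (via fail)
[13] read 'c'  n0⇒n0
[14] read 'c'  n0⇒n0
[15] read 'a'  n0⇒n0
[16] read 'd'  n0⇒n1  → match P0@[16:16]
[17] read 'c'  n1⇒n0 (via fail)
[18] read 'b'  n0⇒n2
[19] read 'c'  n2⇒n0 (via fail)
[20] read 'b'  n0⇒n2
[21] read 'a'  n2⇒n3  → match P1@[20:21]
[22] read 'b'  n3⇒n2 (via fail)
[23] read 'a'  n2⇒n3  → match P1@[22:23]
[24] read 'b'  n3⇒n2 (via fail)
[25] read 'a'  n2⇒n3  → match P1@[24:25]
[26] read 'c'  n3⇒n0 (via fail)
[27] read 'd'  n0⇒n1  → match P0@[27:27]
[28] read 'c'  n1⇒n0 (via fail)
[29] read 'd'  n0⇒n1  → match P0@[29:29]
[30] read 'b'  n1⇒n2 (via fail)
[31] read 'b'  n2⇒n2 (via fail)
[32] read 'a'  n2⇒n3  → match P1@[31:32]
[33] read 'd'  n3⇒n1 (via fail)  → match P0@[33:33]
[34] read 'c'  n1⇒n0 (via fail)
[35] read 'e'  n0⇒n0
[36] read 'c'  n0⇒n0
[37] read 'b'  n0⇒n2
[38] read 'a'  n2⇒n3  → match P1@[37:38]
[39] read 'e'  n3⇒n0 (via fail)
[40] read 'e'  n0⇒n0
[41] read 'e'  n0⇒n0
[42] read 'b'  n0⇒n2
[43] read 'a'  n2⇒n3  → match P1@[42:43]
[44] read 'a'  n3⇒n0 (via fail)
[45] read 'd'  n0⇒n1  → match P0@[45:45]

All matches (sorted): [[0,0],[2,1],[4,1],[7,1],[11,0],[16,0],[21,1],[23,1],[25,1],[27,0],[29,0],[32,1],[33,0],[38,1],[43,1],[45,0]]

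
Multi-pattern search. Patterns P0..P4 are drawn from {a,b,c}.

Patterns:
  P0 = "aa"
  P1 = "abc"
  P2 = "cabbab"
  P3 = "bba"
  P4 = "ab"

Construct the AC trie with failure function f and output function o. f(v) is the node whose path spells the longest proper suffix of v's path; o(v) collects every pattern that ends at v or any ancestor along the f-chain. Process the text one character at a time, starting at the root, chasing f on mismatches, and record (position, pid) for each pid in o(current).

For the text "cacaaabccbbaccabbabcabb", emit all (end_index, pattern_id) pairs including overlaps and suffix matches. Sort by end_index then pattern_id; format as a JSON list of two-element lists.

Build:
Trie (insert patterns):
  n0 'ε': a→1 b→11 c→5
  n1 'a': a→2 b→3
  n2 'aa': ·  [P0 ends]
  n3 'ab': c→4  [P4 ends]
  n4 'abc': ·  [P1 ends]
  n5 'c': a→6
  n6 'ca': b→7
  n7 'cab': b→8
  n8 'cabb': a→9
  n9 'cabba': b→10
  n10 'cabbab': ·  [P2 ends]
  n11 'b': b→12
  n12 'bb': a→13
  n13 'bba': ·  [P3 ends]

Failure links (BFS by depth):
  n1('a'): parent n0 fail=0; on 'a' 0 → fail=0;  out ∅∪∅=∅
  n5('c'): parent n0 fail=0; on 'c' 0 → fail=0;  out ∅∪∅=∅
  n11('b'): parent n0 fail=0; on 'b' 0 → fail=0;  out ∅∪∅=∅
  n2('aa'): parent n1 fail=0; on 'a' 0 → fail=1;  out {0}∪∅={0}
  n3('ab'): parent n1 fail=0; on 'b' 0 → fail=11;  out {4}∪∅={4}
  n6('ca'): parent n5 fail=0; on 'a' 0 → fail=1;  out ∅∪∅=∅
  n12('bb'): parent n11 fail=0; on 'b' 0 → fail=11;  out ∅∪∅=∅
  n4('abc'): parent n3 fail=11; on 'c' 11→0 → fail=5;  out {1}∪∅={1}
  n7('cab'): parent n6 fail=1; on 'b' 1 → fail=3;  out ∅∪{4}={4}
  n13('bba'): parent n12 fail=11; on 'a' 11→0 → fail=1;  out {3}∪∅={3}
  n8('cabb'): parent n7 fail=3; on 'b' 3→11 → fail=12;  out ∅∪∅=∅
  n9('cabba'): parent n8 fail=12; on 'a' 12 → fail=13;  out ∅∪{3}={3}
  n10('cabbab'): parent n9 fail=13; on 'b' 13→1 → fail=3;  out {2}∪{4}={2,4}

Text stream:
pos 0 'c': at 5
pos 1 'a': at 6
pos 2 'c': at 5 ·f
pos 3 'a': at 6
pos 4 'a': at 2 ·f  → match P0@[3:4]
pos 5 'a': at 2 ·f  → match P0@[4:5]
pos 6 'b': at 3 ·f  → match P4@[5:6]
pos 7 'c': at 4  → match P1@[5:7]
pos 8 'c': at 5 ·f
pos 9 'b': at 11 ·f
pos 10 'b': at 12
pos 11 'a': at 13  → match P3@[9:11]
pos 12 'c': at 5 ·f
pos 13 'c': at 5 ·f
pos 14 'a': at 6
pos 15 'b': at 7  → match P4@[14:15]
pos 16 'b': at 8
pos 17 'a': at 9  → match P3@[15:17]
pos 18 'b': at 10  → match P2@[13:18],P4@[17:18]
pos 19 'c': at 4 ·f  → match P1@[17:19]
pos 20 'a': at 6 ·f
pos 21 'b': at 7  → match P4@[20:21]
pos 22 'b': at 8

Matches: [[4,0],[5,0],[6,4],[7,1],[11,3],[15,4],[17,3],[18,2],[18,4],[19,1],[21,4]]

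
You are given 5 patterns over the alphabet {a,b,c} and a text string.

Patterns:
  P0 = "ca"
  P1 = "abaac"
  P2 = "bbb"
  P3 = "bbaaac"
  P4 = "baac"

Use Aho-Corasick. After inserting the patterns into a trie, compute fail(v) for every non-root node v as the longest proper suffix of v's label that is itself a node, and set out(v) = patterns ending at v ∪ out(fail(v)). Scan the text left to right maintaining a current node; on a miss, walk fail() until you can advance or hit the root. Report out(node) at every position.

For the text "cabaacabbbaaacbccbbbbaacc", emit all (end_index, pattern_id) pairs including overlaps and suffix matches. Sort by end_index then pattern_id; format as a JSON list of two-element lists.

Build:
Trie (insert patterns):
  n0 'ε': a→3 b→8 c→1
  n1 'c': a→2
  n2 'ca': ·  [P0 ends]
  n3 'a': b→4
  n4 'ab': a→5
  n5 'aba': a→6
  n6 'abaa': c→7
  n7 'abaac': ·  [P1 ends]
  n8 'b': a→15 b→9
  n9 'bb': a→11 b→10
  n10 'bbb': ·  [P2 ends]
  n11 'bba': a→12
  n12 'bbaa': a→13
  n13 'bbaaa': c→14
  n14 'bbaaac': ·  [P3 ends]
  n15 'ba': a→16
  n16 'baa': c→17
  n17 'baac': ·  [P4 ends]

BFS fail/out derivation:
  fail(1) 'c': from fail(0)=0 chase 'c': 0 ⇒ 0;  out=∅∪out(0)=∅
  fail(3) 'a': from fail(0)=0 chase 'a': 0 ⇒ 0;  out=∅∪out(0)=∅
  fail(8) 'b': from fail(0)=0 chase 'b': 0 ⇒ 0;  out=∅∪out(0)=∅
  fail(2) 'ca': from fail(1)=0 chase 'a': 0 ⇒ 3;  out={0}∪out(3)={0}
  fail(4) 'ab': from fail(3)=0 chase 'b': 0 ⇒ 8;  out=∅∪out(8)=∅
  fail(9) 'bb': from fail(8)=0 chase 'b': 0 ⇒ 8;  out=∅∪out(8)=∅
  fail(15) 'ba': from fail(8)=0 chase 'a': 0 ⇒ 3;  out=∅∪out(3)=∅
  fail(5) 'aba': from fail(4)=8 chase 'a': 8 ⇒ 15;  out=∅∪out(15)=∅
  fail(10) 'bbb': from fail(9)=8 chase 'b': 8 ⇒ 9;  out={2}∪out(9)={2}
  fail(11) 'bba': from fail(9)=8 chase 'a': 8 ⇒ 15;  out=∅∪out(15)=∅
  fail(16) 'baa': from fail(15)=3 chase 'a': 3→0 ⇒ 3;  out=∅∪out(3)=∅
  fail(6) 'abaa': from fail(5)=15 chase 'a': 15 ⇒ 16;  out=∅∪out(16)=∅
  fail(12) 'bbaa': from fail(11)=15 chase 'a': 15 ⇒ 16;  out=∅∪out(16)=∅
  fail(17) 'baac': from fail(16)=3 chase 'c': 3→0 ⇒ 1;  out={4}∪out(1)={4}
  fail(7) 'abaac': from fail(6)=16 chase 'c': 16 ⇒ 17;  out={1}∪out(17)={1,4}
  fail(13) 'bbaaa': from fail(12)=16 chase 'a': 16→3→0 ⇒ 3;  out=∅∪out(3)=∅
  fail(14) 'bbaaac': from fail(13)=3 chase 'c': 3→0 ⇒ 1;  out={3}∪out(1)={3}

Run:
pos 0 'c': at 1
pos 1 'a': at 2  emit P0@[0:1]
pos 2 'b': at 4 ·f
pos 3 'a': at 5
pos 4 'a': at 6
pos 5 'c': at 7  emit P1@[1:5],P4@[2:5]
pos 6 'a': at 2 ·f  emit P0@[5:6]
pos 7 'b': at 4 ·f
pos 8 'b': at 9 ·f
pos 9 'b': at 10  emit P2@[7:9]
pos 10 'a': at 11 ·f
pos 11 'a': at 12
pos 12 'a': at 13
pos 13 'c': at 14  emit P3@[8:13]
pos 14 'b': at 8 ·f
pos 15 'c': at 1 ·f
pos 16 'c': at 1 ·f
pos 17 'b': at 8 ·f
pos 18 'b': at 9
pos 19 'b': at 10  emit P2@[17:19]
pos 20 'b': at 10 ·f  emit P2@[18:20]
pos 21 'a': at 11 ·f
pos 22 'a': at 12
pos 23 'c': at 17 ·f  emit P4@[20:23]
pos 24 'c': at 1 ·f

Result: [[1,0],[5,1],[5,4],[6,0],[9,2],[13,3],[19,2],[20,2],[23,4]]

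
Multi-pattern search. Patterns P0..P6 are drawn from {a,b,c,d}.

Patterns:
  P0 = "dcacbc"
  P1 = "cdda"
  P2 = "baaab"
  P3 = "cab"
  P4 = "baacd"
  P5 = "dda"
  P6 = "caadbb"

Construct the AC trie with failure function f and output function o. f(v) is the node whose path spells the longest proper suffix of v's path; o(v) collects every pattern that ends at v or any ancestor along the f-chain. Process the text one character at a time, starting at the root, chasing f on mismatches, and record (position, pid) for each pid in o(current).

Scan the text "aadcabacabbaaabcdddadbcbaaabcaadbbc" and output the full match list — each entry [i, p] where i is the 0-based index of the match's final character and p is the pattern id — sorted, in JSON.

Construct AC machine:
Trie nodes:
  0='ε' goto b→11 c→7 d→1
  1='d' goto c→2 d→20
  2='dc' goto a→3
  3='dca' goto c→4
  4='dcac' goto b→5
  5='dcacb' goto c→6
  6='dcacbc' goto ·  [P0 ends]
  7='c' goto a→16 d→8
  8='cd' goto d→9
  9='cdd' goto a→10
  10='cdda' goto ·  [P1 ends]
  11='b' goto a→12
  12='ba' goto a→13
  13='baa' goto a→14 c→18
  14='baaa' goto b→15
  15='baaab' goto ·  [P2 ends]
  16='ca' goto a→22 b→17
  17='cab' goto ·  [P3 ends]
  18='baac' goto d→19
  19='baacd' goto ·  [P4 ends]
  20='dd' goto a→21
  21='dda' goto ·  [P5 ends]
  22='caa' goto d→23
  23='caad' goto b→24
  24='caadb' goto b→25
  25='caadbb' goto ·  [P6 ends]

BFS fail/out derivation:
  n1('d'): parent n0 fail=0; on 'd' 0 → fail=0;  out ∅∪∅=∅
  n7('c'): parent n0 fail=0; on 'c' 0 → fail=0;  out ∅∪∅=∅
  n11('b'): parent n0 fail=0; on 'b' 0 → fail=0;  out ∅∪∅=∅
  n2('dc'): parent n1 fail=0; on 'c' 0 → fail=7;  out ∅∪∅=∅
  n8('cd'): parent n7 fail=0; on 'd' 0 → fail=1;  out ∅∪∅=∅
  n12('ba'): parent n11 fail=0; on 'a' 0 → fail=0;  out ∅∪∅=∅
  n16('ca'): parent n7 fail=0; on 'a' 0 → fail=0;  out ∅∪∅=∅
  n20('dd'): parent n1 fail=0; on 'd' 0 → fail=1;  out ∅∪∅=∅
  n3('dca'): parent n2 fail=7; on 'a' 7 → fail=16;  out ∅∪∅=∅
  n9('cdd'): parent n8 fail=1; on 'd' 1 → fail=20;  out ∅∪∅=∅
  n13('baa'): parent n12 fail=0; on 'a' 0 → fail=0;  out ∅∪∅=∅
  n17('cab'): parent n16 fail=0; on 'b' 0 → fail=11;  out {3}∪∅={3}
  n21('dda'): parent n20 fail=1; on 'a' 1→0 → fail=0;  out {5}∪∅={5}
  n22('caa'): parent n16 fail=0; on 'a' 0 → fail=0;  out ∅∪∅=∅
  n4('dcac'): parent n3 fail=16; on 'c' 16→0 → fail=7;  out ∅∪∅=∅
  n10('cdda'): parent n9 fail=20; on 'a' 20 → fail=21;  out {1}∪{5}={1,5}
  n14('baaa'): parent n13 fail=0; on 'a' 0 → fail=0;  out ∅∪∅=∅
  n18('baac'): parent n13 fail=0; on 'c' 0 → fail=7;  out ∅∪∅=∅
  n23('caad'): parent n22 fail=0; on 'd' 0 → fail=1;  out ∅∪∅=∅
  n5('dcacb'): parent n4 fail=7; on 'b' 7→0 → fail=11;  out ∅∪∅=∅
  n15('baaab'): parent n14 fail=0; on 'b' 0 → fail=11;  out {2}∪∅={2}
  n19('baacd'): parent n18 fail=7; on 'd' 7 → fail=8;  out {4}∪∅={4}
  n24('caadb'): parent n23 fail=1; on 'b' 1→0 → fail=11;  out ∅∪∅=∅
  n6('dcacbc'): parent n5 fail=11; on 'c' 11→0 → fail=7;  out {0}∪∅={0}
  n25('caadbb'): parent n24 fail=11; on 'b' 11→0 → fail=11;  out {6}∪∅={6}

Scan:
i=0 'a': node 0→0
i=1 'a': node 0→0
i=2 'd': node 0→1
i=3 'c': node 1→2
i=4 'a': node 2→3
i=5 'b': node 3→17 (fail-walked)  ** P3@[3:5]
i=6 'a': node 17→12 (fail-walked)
i=7 'c': node 12→7 (fail-walked)
i=8 'a': node 7→16
i=9 'b': node 16→17  ** P3@[7:9]
i=10 'b': node 17→11 (fail-walked)
i=11 'a': node 11→12
i=12 'a': node 12→13
i=13 'a': node 13→14
i=14 'b': node 14→15  ** P2@[10:14]
i=15 'c': node 15→7 (fail-walked)
i=16 'd': node 7→8
i=17 'd': node 8→9
i=18 'd': node 9→20 (fail-walked)
i=19 'a': node 20→21  ** P5@[17:19]
i=20 'd': node 21→1 (fail-walked)
i=21 'b': node 1→11 (fail-walked)
i=22 'c': node 11→7 (fail-walked)
i=23 'b': node 7→11 (fail-walked)
i=24 'a': node 11→12
i=25 'a': node 12→13
i=26 'a': node 13→14
i=27 'b': node 14→15  ** P2@[23:27]
i=28 'c': node 15→7 (fail-walked)
i=29 'a': node 7→16
i=30 'a': node 16→22
i=31 'd': node 22→23
i=32 'b': node 23→24
i=33 'b': node 24→25  ** P6@[28:33]
i=34 'c': node 25→7 (fail-walked)

All matches (sorted): [[5,3],[9,3],[14,2],[19,5],[27,2],[33,6]]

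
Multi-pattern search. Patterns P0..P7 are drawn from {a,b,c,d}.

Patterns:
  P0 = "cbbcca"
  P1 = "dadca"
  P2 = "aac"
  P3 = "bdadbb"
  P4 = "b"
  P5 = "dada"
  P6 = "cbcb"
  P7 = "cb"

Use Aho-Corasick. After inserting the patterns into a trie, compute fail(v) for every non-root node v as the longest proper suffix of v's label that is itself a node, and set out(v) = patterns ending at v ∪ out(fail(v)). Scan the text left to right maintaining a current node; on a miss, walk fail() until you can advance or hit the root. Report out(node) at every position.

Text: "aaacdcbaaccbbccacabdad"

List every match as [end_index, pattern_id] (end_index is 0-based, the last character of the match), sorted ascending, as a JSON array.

Construct AC machine:
Trie nodes:
  n0 'ε': a→12 b→15 c→1 d→7
  n1 'c': b→2
  n2 'cb': b→3 c→22  [P7 ends]
  n3 'cbb': c→4
  n4 'cbbc': c→5
  n5 'cbbcc': a→6
  n6 'cbbcca': ·  [P0 ends]
  n7 'd': a→8
  n8 'da': d→9
  n9 'dad': a→21 c→10
  n10 'dadc': a→11
  n11 'dadca': ·  [P1 ends]
  n12 'a': a→13
  n13 'aa': c→14
  n14 'aac': ·  [P2 ends]
  n15 'b': d→16  [P4 ends]
  n16 'bd': a→17
  n17 'bda': d→18
  n18 'bdad': b→19
  n19 'bdadb': b→20
  n20 'bdadbb': ·  [P3 ends]
  n21 'dada': ·  [P5 ends]
  n22 'cbc': b→23
  n23 'cbcb': ·  [P6 ends]

Failure links (BFS by depth):
  n1('c'): parent n0 fail=0; on 'c' 0 → fail=0;  out ∅∪∅=∅
  n7('d'): parent n0 fail=0; on 'd' 0 → fail=0;  out ∅∪∅=∅
  n12('a'): parent n0 fail=0; on 'a' 0 → fail=0;  out ∅∪∅=∅
  n15('b'): parent n0 fail=0; on 'b' 0 → fail=0;  out {4}∪∅={4}
  n2('cb'): parent n1 fail=0; on 'b' 0 → fail=15;  out {7}∪{4}={4,7}
  n8('da'): parent n7 fail=0; on 'a' 0 → fail=12;  out ∅∪∅=∅
  n13('aa'): parent n12 fail=0; on 'a' 0 → fail=12;  out ∅∪∅=∅
  n16('bd'): parent n15 fail=0; on 'd' 0 → fail=7;  out ∅∪∅=∅
  n3('cbb'): parent n2 fail=15; on 'b' 15→0 → fail=15;  out ∅∪{4}={4}
  n9('dad'): parent n8 fail=12; on 'd' 12→0 → fail=7;  out ∅∪∅=∅
  n14('aac'): parent n13 fail=12; on 'c' 12→0 → fail=1;  out {2}∪∅={2}
  n17('bda'): parent n16 fail=7; on 'a' 7 → fail=8;  out ∅∪∅=∅
  n22('cbc'): parent n2 fail=15; on 'c' 15→0 → fail=1;  out ∅∪∅=∅
  n4('cbbc'): parent n3 fail=15; on 'c' 15→0 → fail=1;  out ∅∪∅=∅
  n10('dadc'): parent n9 fail=7; on 'c' 7→0 → fail=1;  out ∅∪∅=∅
  n18('bdad'): parent n17 fail=8; on 'd' 8 → fail=9;  out ∅∪∅=∅
  n21('dada'): parent n9 fail=7; on 'a' 7 → fail=8;  out {5}∪∅={5}
  n23('cbcb'): parent n22 fail=1; on 'b' 1 → fail=2;  out {6}∪{4,7}={4,6,7}
  n5('cbbcc'): parent n4 fail=1; on 'c' 1→0 → fail=1;  out ∅∪∅=∅
  n11('dadca'): parent n10 fail=1; on 'a' 1→0 → fail=12;  out {1}∪∅={1}
  n19('bdadb'): parent n18 fail=9; on 'b' 9→7→0 → fail=15;  out ∅∪{4}={4}
  n6('cbbcca'): parent n5 fail=1; on 'a' 1→0 → fail=12;  out {0}∪∅={0}
  n20('bdadbb'): parent n19 fail=15; on 'b' 15→0 → fail=15;  out {3}∪{4}={3,4}

Run:
i=0 'a': node 0→12
i=1 'a': node 12→13
i=2 'a': node 13→13 ·f
i=3 'c': node 13→14  ** P2@[1:3]
i=4 'd': node 14→7 ·f
i=5 'c': node 7→1 ·f
i=6 'b': node 1→2  ** P4@[6:6],P7@[5:6]
i=7 'a': node 2→12 ·f
i=8 'a': node 12→13
i=9 'c': node 13→14  ** P2@[7:9]
i=10 'c': node 14→1 ·f
i=11 'b': node 1→2  ** P4@[11:11],P7@[10:11]
i=12 'b': node 2→3  ** P4@[12:12]
i=13 'c': node 3→4
i=14 'c': node 4→5
i=15 'a': node 5→6  ** P0@[10:15]
i=16 'c': node 6→1 ·f
i=17 'a': node 1→12 ·f
i=18 'b': node 12→15 ·f  ** P4@[18:18]
i=19 'd': node 15→16
i=20 'a': node 16→17
i=21 'd': node 17→18

All matches (sorted): [[3,2],[6,4],[6,7],[9,2],[11,4],[11,7],[12,4],[15,0],[18,4]]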